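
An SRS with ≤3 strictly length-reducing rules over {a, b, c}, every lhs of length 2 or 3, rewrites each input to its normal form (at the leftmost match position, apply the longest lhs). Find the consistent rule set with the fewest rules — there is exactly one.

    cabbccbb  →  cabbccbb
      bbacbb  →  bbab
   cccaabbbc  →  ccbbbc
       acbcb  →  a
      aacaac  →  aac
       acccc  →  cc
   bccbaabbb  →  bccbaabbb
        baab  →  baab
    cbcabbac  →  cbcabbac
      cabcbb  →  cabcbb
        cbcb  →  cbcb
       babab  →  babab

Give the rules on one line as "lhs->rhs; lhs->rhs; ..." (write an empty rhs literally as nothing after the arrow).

  | cabbccbb
  | bbacbb => bbab
  | cccaabbbc => ccbbbc
  | acbcb => acb => a

acb->a; acc->; caa->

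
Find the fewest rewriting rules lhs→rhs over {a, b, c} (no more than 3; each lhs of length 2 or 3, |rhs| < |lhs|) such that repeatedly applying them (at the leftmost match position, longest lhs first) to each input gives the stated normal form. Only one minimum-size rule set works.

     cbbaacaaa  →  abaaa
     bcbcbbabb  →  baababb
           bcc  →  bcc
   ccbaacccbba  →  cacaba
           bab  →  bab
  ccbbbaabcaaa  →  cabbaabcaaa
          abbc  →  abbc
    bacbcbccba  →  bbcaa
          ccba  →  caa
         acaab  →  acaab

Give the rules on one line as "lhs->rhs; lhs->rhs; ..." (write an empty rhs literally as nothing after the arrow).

aac->; cb->a

  | cbbaacaaa => abaacaaa => abaaa
  | bcbcbbabb => bacbbabb => baababb
  | bcc
  | ccbaacccbba => caaacccbba => caccbba => cacaba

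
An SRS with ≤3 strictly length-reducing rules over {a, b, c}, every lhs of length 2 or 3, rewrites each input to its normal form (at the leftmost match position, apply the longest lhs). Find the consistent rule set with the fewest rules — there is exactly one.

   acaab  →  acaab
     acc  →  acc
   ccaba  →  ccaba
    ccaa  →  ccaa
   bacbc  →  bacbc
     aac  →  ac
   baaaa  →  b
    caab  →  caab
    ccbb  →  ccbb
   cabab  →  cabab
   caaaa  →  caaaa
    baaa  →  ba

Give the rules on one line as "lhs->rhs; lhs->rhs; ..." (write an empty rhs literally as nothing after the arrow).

  | acaab
  | acc
  | ccaba
  | ccaa

aac->ac; baa->b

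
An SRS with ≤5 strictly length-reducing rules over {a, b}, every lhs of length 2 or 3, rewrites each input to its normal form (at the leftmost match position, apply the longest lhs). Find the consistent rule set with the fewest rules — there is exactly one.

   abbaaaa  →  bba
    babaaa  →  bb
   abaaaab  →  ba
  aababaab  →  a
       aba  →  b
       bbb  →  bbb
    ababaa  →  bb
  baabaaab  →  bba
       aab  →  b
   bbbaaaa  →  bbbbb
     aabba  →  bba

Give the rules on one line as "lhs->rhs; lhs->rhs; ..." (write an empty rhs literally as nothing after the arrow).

aa->b; aab->b; ab->a; bab->a

  | abbaaaa => abaaaa => aaaaa => baaa => bba
  | babaaa => aaaa => baa => bb
  | abaaaab => aaaaab => baaab => bbab => ba
  | aababaab => babaab => aaab => bab => a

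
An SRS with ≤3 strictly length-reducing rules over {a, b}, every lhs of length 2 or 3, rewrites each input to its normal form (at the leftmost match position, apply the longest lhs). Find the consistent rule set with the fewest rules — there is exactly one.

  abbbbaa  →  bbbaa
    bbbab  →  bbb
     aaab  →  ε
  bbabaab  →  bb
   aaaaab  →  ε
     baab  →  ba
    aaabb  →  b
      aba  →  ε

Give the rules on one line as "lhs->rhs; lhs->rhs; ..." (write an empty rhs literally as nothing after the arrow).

  | abbbbaa => bbbaa
  | bbbab => bbb
  | aaab => ab => ε
  | bbabaab => bbab => bb

aaa->a; ab->; aba->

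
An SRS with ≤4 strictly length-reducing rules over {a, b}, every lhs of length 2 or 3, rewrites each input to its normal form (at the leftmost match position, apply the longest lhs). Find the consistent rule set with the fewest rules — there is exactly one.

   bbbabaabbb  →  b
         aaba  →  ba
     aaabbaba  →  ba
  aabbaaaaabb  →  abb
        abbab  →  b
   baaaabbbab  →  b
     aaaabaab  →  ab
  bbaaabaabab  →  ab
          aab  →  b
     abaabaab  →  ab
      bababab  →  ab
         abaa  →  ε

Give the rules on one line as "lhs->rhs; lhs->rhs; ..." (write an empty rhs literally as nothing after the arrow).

aa->; baa->a; bab->ab; bbb->b

  | bbbabaabbb => babaabbb => abaabbb => aabbb => bbb => b
  | aaba => ba
  | aaabbaba => abbaba => ababa => aaba => ba
  | aabbaaaaabb => bbaaaaabb => baaaabb => aaabb => abb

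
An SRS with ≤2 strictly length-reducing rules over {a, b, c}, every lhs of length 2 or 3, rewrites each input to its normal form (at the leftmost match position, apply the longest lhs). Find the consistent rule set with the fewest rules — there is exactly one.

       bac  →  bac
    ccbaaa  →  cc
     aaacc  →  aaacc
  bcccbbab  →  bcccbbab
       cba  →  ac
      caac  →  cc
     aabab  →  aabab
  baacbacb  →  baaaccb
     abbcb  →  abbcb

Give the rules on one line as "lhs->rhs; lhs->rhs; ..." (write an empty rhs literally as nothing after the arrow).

  | bac
  | ccbaaa => cacaa => ccaa => cca => cc
  | aaacc
  | bcccbbab

ca->c; cba->ac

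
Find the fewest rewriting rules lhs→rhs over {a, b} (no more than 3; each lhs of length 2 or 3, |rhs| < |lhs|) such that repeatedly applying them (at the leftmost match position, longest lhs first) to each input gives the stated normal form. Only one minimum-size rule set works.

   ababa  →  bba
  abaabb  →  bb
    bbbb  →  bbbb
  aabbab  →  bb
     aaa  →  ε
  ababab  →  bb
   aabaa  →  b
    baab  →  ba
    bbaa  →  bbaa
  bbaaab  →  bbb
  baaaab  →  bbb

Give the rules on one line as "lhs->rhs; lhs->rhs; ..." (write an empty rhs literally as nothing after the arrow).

aaa->ab; ab->; aba->b

  | ababa => bba
  | abaabb => babb => bb
  | bbbb
  | aabbab => abab => bb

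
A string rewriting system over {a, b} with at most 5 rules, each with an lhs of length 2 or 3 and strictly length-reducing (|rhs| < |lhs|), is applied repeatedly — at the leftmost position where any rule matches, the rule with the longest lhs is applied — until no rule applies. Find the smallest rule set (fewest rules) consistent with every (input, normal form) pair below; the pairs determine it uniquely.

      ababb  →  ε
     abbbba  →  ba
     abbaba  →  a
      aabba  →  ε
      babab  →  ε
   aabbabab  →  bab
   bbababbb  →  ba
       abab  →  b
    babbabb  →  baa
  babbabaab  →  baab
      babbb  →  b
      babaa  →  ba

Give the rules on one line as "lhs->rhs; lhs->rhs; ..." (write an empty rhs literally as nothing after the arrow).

aaa->; aba->; bb->; bbb->ba

  | ababb => bb => ε
  | abbbba => ababa => ba
  | abbaba => aaba => a
  | aabba => aaa => ε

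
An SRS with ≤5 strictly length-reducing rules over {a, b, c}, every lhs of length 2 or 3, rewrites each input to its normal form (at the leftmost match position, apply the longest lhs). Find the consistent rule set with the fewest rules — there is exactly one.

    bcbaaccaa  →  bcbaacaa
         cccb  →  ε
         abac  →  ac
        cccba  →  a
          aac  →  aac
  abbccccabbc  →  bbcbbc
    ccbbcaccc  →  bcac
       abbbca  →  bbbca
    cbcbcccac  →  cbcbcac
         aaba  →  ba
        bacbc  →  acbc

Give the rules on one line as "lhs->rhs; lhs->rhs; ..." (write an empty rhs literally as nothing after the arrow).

ab->b; bac->ac; cc->c; ccb->

  | bcbaaccaa => bcbaacaa
  | cccb => ccb => ε
  | abac => bac => ac
  | cccba => ccba => a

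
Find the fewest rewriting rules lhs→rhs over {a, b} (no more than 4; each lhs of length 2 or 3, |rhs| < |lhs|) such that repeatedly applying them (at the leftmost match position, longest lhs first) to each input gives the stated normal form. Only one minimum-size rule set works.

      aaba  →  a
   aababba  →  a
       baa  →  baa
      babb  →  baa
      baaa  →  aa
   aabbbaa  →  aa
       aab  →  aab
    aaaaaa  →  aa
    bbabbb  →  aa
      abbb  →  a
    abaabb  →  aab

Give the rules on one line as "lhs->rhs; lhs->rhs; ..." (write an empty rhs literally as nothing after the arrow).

  | aaba => aaa => bb => a
  | aababba => aaabba => bbbba => aaba => aaa => bb => a
  | baa
  | babb => baa

aaa->bb; aba->aa; bb->a; bbb->aa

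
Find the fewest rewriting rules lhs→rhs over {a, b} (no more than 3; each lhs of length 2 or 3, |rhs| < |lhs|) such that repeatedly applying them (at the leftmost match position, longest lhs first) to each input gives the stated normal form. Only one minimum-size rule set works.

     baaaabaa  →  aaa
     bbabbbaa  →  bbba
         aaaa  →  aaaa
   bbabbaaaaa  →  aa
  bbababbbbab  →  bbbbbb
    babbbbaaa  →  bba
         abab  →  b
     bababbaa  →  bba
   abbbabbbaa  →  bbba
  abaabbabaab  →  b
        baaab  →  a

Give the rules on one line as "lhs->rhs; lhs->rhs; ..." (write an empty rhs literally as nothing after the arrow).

  | baaaabaa => aaabaa => aaa
  | bbabbbaa => bbbbaa => bbba
  | aaaa
  | bbabbaaaaa => bbbaaaaa => bbaaaa => baaa => aa

ab->; aba->; baa->a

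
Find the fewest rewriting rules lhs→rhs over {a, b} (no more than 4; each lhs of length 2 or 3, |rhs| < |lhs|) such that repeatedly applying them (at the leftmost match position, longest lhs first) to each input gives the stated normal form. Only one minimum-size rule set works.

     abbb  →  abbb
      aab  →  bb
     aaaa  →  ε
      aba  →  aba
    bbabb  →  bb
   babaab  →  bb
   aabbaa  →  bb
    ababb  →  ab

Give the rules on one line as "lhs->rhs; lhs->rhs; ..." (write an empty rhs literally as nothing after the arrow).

  | abbb
  | aab => bb
  | aaaa => baa => ε
  | aba

aa->b; baa->; bab->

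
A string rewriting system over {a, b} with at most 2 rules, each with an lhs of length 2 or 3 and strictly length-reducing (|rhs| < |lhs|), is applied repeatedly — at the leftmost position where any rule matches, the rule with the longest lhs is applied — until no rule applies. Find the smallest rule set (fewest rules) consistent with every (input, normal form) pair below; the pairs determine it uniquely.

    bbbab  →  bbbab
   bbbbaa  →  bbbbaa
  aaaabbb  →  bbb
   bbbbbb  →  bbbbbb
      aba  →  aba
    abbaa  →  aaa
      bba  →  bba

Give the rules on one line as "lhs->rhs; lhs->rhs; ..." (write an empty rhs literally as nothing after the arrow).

aab->b; abb->a

  | bbbab
  | bbbbaa
  | aaaabbb => aabbb => bbb
  | bbbbbb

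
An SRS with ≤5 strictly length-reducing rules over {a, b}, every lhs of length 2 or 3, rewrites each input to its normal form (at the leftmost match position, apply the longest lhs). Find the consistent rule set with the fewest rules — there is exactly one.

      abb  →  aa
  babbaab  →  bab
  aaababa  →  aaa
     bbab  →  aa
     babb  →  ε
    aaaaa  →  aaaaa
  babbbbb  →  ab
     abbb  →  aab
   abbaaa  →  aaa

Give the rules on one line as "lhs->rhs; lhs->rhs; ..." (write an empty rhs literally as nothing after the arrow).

aba->a; baa->; bb->a; bba->ab

  | abb => aa
  | babbaab => baabab => bab
  | aaababa => aaaba => aaa
  | bbab => abb => aa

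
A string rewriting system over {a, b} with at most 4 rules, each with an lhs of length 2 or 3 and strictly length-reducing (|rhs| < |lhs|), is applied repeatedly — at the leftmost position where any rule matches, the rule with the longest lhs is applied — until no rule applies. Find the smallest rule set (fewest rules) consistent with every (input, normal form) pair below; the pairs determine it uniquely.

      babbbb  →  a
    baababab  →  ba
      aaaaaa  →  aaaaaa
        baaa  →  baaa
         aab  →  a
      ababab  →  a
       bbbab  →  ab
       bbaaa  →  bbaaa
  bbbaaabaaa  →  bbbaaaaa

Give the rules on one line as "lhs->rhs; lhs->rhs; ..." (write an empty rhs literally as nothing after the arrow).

  | babbbb => abbbb => abb => a
  | baababab => baabab => baab => ba
  | aaaaaa
  | baaa

aab->a; abb->a; bab->ab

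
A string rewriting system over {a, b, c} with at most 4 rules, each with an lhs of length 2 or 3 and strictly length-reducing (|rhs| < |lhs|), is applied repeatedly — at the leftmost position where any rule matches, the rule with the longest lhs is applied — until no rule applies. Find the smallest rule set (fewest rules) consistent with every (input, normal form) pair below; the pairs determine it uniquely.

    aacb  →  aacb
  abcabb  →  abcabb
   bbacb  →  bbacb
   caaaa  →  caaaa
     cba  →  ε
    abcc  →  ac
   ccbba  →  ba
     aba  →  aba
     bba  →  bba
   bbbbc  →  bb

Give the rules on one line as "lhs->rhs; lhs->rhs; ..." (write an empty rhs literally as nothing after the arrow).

bbc->; bcc->c; cba->; ccb->

  | aacb
  | abcabb
  | bbacb
  | caaaa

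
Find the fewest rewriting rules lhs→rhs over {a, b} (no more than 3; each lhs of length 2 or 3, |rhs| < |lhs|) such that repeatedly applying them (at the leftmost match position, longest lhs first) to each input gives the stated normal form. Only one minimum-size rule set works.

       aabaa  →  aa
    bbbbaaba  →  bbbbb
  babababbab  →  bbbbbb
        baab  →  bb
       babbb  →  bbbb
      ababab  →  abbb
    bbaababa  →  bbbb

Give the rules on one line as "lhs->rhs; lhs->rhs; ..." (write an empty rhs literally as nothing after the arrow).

aab->; ba->b

  | aabaa => aa
  | bbbbaaba => bbbbaba => bbbbba => bbbbb
  | babababbab => bbababbab => bbbabbab => bbbbbab => bbbbbb
  | baab => bab => bb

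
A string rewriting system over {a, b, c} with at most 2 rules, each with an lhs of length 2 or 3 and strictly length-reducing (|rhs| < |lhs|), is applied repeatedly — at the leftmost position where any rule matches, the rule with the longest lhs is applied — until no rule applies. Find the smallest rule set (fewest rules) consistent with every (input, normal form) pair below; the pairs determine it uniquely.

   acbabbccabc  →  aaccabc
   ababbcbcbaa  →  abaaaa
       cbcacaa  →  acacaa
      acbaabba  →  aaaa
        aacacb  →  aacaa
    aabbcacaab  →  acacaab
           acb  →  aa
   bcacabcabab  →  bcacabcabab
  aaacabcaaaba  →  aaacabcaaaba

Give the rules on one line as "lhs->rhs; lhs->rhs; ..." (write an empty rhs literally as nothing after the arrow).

abb->; cb->a

  | acbabbccabc => aaabbccabc => aaccabc
  | ababbcbcbaa => abcbcbaa => abacbaa => abaaaa
  | cbcacaa => acacaa
  | acbaabba => aaaabba => aaaa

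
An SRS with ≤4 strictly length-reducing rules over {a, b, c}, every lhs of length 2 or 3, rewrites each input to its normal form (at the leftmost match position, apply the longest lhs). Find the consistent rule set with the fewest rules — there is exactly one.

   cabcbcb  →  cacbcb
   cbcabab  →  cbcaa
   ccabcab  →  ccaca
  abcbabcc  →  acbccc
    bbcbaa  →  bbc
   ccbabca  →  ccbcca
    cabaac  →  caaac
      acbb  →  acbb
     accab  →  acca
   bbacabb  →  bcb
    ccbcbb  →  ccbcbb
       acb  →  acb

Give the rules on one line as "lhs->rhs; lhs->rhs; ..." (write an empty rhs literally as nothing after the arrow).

ab->a; baa->; bab->bc; bac->

  | cabcbcb => cacbcb
  | cbcabab => cbcaab => cbcaa
  | ccabcab => ccacab => ccaca
  | abcbabcc => acbabcc => acbccc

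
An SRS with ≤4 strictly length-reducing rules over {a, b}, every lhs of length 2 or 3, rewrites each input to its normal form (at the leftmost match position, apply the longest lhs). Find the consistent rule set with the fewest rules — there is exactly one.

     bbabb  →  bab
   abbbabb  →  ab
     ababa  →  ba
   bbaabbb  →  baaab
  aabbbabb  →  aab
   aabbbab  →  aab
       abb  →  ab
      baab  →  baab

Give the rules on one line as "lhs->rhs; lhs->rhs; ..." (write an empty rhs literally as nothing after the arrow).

  | bbabb => babb => bab
  | abbbabb => aababb => abb => ab
  | ababa => ba
  | bbaabbb => baabbb => baaab

aba->; bb->b; bbb->ab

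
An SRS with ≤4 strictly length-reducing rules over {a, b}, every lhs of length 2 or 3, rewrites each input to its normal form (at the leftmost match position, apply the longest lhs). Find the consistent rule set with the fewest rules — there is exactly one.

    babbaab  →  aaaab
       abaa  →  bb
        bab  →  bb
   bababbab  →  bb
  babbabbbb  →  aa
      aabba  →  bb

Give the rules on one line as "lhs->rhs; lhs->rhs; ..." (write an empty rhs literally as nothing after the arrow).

aba->bb; abb->ba; ba->b; bbb->aa

  | babbaab => bbbaab => aaaab
  | abaa => bba => bb
  | bab => bb
  | bababbab => bbabbab => bbbbab => aabab => abbb => bab => bb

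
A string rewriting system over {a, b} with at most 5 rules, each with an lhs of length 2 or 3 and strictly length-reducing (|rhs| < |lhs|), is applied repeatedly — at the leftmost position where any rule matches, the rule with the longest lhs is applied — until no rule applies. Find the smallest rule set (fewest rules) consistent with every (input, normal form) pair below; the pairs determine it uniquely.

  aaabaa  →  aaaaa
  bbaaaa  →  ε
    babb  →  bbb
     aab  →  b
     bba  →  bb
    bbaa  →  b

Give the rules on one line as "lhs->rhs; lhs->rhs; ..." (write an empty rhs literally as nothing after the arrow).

ab->b; aba->aa; ba->b; baa->

  | aaabaa => aaaaa
  | bbaaaa => baa => ε
  | babb => bbb
  | aab => ab => b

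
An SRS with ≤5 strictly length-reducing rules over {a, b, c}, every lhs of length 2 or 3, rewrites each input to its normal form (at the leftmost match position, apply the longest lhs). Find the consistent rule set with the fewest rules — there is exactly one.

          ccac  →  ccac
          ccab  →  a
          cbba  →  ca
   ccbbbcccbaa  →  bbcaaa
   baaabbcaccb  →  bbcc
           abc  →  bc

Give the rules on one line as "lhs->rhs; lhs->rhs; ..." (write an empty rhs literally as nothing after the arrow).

ab->b; aba->c; ba->a; ccb->ba

  | ccac
  | ccab => ccb => ba => a
  | cbba => cba => ca
  | ccbbbcccbaa => babbcccbaa => abbcccbaa => bbcccbaa => bbcbaaa => bbcaaa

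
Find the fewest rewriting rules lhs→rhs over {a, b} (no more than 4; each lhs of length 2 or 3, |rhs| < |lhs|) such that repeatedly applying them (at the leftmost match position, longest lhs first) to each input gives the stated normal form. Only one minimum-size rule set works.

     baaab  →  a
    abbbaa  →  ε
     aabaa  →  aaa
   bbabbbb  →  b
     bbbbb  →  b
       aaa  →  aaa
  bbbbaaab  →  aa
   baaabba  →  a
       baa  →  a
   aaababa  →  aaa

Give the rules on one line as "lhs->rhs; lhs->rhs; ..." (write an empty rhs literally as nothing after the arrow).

ab->; ba->; bbb->a

  | baaab => aab => a
  | abbbaa => bbaa => ba => ε
  | aabaa => aaa
  | bbabbbb => bbbbb => abb => b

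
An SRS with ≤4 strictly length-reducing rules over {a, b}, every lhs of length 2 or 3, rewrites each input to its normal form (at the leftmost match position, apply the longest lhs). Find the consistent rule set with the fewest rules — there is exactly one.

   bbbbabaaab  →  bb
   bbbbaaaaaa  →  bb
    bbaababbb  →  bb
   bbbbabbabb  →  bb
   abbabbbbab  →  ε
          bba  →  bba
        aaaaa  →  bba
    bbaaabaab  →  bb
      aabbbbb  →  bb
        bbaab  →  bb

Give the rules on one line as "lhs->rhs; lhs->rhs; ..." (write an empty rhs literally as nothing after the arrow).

  | bbbbabaaab => bbbabaaab => bbabaaab => bbaaab => bbbab => bbab => bb
  | bbbbaaaaaa => bbbaaaaaa => bbaaaaaa => bbbaaaa => bbaaaa => bbbaa => bbaa => bbb => bb
  | bbaababbb => bbbbabbb => bbbabbb => bbabbb => bbabb => bbab => bb
  | bbbbabbabb => bbbabbabb => bbabbabb => bbababb => bbabb => bbab => bb

aa->b; ab->; abb->ab; bbb->bb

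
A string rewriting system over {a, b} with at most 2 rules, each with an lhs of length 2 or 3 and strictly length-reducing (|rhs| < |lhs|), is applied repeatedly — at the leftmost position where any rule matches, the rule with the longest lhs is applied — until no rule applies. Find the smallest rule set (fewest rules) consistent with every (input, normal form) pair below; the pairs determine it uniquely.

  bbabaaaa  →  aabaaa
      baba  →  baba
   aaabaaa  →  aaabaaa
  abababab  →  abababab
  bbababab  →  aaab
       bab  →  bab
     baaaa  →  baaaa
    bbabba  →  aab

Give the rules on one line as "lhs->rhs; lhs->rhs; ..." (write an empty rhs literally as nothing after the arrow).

bb->b; bba->ab

  | bbabaaaa => abbaaaa => aabaaa
  | baba
  | aaabaaa
  | abababab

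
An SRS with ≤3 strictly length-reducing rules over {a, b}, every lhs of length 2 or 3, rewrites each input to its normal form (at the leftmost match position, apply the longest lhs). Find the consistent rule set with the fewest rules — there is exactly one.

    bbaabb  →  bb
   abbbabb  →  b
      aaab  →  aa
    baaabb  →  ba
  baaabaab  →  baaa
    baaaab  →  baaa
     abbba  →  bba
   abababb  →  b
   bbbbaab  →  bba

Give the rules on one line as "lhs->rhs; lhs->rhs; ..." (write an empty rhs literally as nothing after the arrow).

ab->; bbb->b

  | bbaabb => bbab => bb
  | abbbabb => bbabb => bbb => b
  | aaab => aa
  | baaabb => baab => ba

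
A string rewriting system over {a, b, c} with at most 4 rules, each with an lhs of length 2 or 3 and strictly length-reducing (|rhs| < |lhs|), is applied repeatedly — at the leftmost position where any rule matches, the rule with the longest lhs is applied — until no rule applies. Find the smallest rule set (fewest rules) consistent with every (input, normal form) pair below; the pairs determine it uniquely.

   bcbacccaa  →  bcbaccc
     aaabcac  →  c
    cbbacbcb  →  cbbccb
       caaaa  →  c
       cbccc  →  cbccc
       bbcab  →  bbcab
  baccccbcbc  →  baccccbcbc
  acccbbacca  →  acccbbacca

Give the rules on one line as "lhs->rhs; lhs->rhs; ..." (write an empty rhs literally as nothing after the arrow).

aa->; abc->a; acb->c

  | bcbacccaa => bcbaccc
  | aaabcac => abcac => aac => c
  | cbbacbcb => cbbccb
  | caaaa => caa => c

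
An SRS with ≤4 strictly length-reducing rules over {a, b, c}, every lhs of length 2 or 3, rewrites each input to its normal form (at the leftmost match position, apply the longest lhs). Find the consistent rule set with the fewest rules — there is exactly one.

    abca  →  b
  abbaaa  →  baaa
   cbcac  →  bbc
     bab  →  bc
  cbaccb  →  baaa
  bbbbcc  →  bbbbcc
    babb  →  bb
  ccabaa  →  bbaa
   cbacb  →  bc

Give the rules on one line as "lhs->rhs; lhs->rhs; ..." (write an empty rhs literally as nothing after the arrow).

ab->c; ca->b; cb->b; ccb->aa

  | abca => cca => cb => b
  | abbaaa => cbaaa => baaa
  | cbcac => bcac => bbc
  | bab => bc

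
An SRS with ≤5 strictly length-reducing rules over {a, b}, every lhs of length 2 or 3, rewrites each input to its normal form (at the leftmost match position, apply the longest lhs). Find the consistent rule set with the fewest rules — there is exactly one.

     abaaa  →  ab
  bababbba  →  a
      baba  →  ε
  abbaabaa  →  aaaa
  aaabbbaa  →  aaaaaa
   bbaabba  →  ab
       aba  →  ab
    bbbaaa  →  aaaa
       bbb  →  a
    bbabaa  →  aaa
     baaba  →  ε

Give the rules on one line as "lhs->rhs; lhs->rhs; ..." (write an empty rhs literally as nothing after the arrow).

ba->b; bb->; bba->bb; bbb->a

  | abaaa => abaa => aba => ab
  | bababbba => bbabbba => bbbbba => abba => abb => a
  | baba => bba => bb => ε
  | abbaabaa => abbabaa => abbbaa => aaaa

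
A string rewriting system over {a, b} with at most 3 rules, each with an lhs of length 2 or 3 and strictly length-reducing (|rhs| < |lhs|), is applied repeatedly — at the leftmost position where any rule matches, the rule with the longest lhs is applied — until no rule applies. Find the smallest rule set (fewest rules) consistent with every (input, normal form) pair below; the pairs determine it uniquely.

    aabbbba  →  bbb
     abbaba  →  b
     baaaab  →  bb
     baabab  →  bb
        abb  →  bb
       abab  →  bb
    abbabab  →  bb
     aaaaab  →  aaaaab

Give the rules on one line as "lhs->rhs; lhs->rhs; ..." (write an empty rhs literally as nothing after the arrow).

abb->bb; ba->b; bba->b

  | aabbbba => abbbba => bbbba => bbb
  | abbaba => bbaba => bba => b
  | baaaab => baaab => baab => bab => bb
  | baabab => babab => bbab => bb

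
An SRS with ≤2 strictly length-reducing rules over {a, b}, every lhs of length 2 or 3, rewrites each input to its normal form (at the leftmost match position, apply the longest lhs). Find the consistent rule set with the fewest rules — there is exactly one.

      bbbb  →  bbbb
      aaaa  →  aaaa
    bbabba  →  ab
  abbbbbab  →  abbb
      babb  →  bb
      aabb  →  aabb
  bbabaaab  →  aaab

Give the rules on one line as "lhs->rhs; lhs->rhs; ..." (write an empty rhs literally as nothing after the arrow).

ba->; bba->ab

  | bbbb
  | aaaa
  | bbabba => abbba => abab => ab
  | abbbbbab => abbbabb => ababbb => abbb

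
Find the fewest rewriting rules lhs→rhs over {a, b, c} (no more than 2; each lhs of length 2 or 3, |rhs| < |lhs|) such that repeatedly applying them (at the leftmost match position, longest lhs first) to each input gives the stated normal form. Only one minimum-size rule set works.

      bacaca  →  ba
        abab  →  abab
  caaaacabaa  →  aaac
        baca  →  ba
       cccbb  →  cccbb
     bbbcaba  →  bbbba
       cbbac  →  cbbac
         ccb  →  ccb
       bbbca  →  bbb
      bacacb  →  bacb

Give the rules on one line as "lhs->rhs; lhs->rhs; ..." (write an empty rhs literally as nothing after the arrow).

baa->c; ca->

  | bacaca => baca => ba
  | abab
  | caaaacabaa => aaacabaa => aaabaa => aaac
  | baca => ba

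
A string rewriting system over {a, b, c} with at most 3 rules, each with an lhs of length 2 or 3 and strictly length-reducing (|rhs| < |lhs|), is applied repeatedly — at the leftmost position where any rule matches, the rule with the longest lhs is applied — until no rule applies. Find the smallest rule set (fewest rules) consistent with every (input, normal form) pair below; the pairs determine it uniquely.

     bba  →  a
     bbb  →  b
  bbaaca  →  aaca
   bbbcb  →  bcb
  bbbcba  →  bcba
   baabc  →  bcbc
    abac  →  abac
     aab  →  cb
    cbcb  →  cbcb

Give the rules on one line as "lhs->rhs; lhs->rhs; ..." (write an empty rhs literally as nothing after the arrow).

  | bba => a
  | bbb => b
  | bbaaca => aaca
  | bbbcb => bcb

aab->cb; bb->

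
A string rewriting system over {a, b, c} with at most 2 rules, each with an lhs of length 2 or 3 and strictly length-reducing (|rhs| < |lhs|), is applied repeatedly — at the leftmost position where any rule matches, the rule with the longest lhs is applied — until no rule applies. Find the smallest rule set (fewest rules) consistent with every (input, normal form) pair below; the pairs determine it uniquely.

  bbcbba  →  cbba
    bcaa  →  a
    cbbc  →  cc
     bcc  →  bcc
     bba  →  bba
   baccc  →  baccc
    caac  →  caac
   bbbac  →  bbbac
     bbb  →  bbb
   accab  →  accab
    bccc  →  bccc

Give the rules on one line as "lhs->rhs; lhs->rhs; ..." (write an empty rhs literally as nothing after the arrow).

bbc->c; bca->

  | bbcbba => cbba
  | bcaa => a
  | cbbc => cc
  | bcc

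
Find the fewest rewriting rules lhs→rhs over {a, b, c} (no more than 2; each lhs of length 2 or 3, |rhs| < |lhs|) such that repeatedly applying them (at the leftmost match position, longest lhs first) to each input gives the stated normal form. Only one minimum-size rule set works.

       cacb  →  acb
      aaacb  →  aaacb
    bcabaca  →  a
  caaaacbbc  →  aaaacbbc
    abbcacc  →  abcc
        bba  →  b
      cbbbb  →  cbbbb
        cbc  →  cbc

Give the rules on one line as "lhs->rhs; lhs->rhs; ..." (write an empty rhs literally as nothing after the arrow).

  | cacb => acb
  | aaacb
  | bcabaca => babaca => baca => ca => a
  | caaaacbbc => aaaacbbc

ba->; ca->a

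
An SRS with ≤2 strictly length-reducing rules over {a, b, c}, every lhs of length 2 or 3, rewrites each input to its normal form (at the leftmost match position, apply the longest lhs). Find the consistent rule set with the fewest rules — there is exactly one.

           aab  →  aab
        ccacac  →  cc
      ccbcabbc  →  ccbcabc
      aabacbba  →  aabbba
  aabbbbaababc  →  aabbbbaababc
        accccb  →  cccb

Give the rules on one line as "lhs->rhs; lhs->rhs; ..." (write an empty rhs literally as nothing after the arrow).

  | aab
  | ccacac => ccac => cc
  | ccbcabbc => ccbcabc
  | aabacbba => aabbba

ac->; bbc->bc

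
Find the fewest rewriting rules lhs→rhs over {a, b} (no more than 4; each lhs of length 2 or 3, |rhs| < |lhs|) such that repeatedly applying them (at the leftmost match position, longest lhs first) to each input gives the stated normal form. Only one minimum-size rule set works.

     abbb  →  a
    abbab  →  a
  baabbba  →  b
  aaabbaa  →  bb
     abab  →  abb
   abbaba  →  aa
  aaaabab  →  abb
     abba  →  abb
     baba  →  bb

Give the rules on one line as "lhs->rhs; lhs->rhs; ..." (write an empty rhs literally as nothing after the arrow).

  | abbb => a
  | abbab => abbb => a
  | baabbba => babbba => bbbba => ba => b
  | aaabbaa => bbaa => bba => bb

aaa->; ba->b; bbb->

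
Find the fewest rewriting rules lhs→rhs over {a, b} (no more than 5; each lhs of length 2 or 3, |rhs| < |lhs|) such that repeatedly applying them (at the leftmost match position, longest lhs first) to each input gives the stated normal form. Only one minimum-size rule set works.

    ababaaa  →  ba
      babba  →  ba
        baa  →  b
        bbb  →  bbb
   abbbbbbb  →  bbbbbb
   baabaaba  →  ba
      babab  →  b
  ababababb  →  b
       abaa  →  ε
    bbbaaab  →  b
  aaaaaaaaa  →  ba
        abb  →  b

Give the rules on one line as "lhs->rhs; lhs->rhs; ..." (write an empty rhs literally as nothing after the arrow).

aa->; aaa->ba; ab->; bba->ba

  | ababaaa => abaaa => aaa => ba
  | babba => bba => ba
  | baa => b
  | bbb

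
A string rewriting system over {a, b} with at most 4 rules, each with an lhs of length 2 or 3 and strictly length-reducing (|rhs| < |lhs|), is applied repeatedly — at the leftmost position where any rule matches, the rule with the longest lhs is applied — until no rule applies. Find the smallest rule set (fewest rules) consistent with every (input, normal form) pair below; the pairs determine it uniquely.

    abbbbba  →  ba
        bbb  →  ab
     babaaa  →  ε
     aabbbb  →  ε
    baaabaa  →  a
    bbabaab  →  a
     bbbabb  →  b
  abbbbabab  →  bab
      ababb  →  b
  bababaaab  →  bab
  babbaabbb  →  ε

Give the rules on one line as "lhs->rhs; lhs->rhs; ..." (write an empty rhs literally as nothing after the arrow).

  | abbbbba => aabbba => bbba => aba => ba
  | bbb => ab
  | babaaa => bbaaa => aaaa => aa => ε
  | aabbbb => bbbb => abb => aa => ε

aa->; aba->ba; bb->a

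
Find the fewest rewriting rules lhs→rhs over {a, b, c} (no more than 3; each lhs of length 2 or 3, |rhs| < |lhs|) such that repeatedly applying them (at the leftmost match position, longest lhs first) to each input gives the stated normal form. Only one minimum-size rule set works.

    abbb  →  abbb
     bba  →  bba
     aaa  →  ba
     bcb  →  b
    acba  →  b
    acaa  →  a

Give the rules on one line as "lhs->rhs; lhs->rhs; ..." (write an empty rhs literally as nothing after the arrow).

  | abbb
  | bba
  | aaa => ba
  | bcb => b

aa->b; cb->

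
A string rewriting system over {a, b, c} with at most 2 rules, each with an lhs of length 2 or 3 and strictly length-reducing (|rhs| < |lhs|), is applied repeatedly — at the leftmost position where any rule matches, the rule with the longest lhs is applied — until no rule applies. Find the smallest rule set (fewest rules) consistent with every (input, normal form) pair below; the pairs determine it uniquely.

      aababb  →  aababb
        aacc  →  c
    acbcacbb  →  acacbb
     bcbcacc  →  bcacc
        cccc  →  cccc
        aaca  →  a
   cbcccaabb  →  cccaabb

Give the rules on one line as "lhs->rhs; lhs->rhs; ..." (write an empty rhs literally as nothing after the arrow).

aac->; cbc->c

  | aababb
  | aacc => c
  | acbcacbb => acacbb
  | bcbcacc => bcacc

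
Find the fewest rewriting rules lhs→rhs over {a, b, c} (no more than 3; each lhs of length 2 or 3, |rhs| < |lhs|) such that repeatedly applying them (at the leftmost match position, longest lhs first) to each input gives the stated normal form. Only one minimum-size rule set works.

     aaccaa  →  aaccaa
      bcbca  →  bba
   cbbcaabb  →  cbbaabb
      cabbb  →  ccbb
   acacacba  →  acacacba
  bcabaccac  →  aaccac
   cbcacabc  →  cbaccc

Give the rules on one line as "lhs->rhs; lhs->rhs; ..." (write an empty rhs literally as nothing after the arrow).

  | aaccaa
  | bcbca => bbca => bba
  | cbbcaabb => cbbaabb
  | cabbb => ccbb

bab->a; bc->b; cab->cc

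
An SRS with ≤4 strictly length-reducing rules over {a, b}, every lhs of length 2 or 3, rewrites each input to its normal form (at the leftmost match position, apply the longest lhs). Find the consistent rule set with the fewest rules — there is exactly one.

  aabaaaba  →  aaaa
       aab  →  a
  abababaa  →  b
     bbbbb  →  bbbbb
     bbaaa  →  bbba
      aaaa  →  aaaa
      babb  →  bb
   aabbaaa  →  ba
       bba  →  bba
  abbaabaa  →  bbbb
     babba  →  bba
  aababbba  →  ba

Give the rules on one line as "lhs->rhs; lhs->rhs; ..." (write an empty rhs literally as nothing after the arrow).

  | aabaaaba => aaaaba => aaaa
  | aab => a
  | abababaa => abababb => ababb => abb => b
  | bbbbb

aab->a; abb->b; baa->bb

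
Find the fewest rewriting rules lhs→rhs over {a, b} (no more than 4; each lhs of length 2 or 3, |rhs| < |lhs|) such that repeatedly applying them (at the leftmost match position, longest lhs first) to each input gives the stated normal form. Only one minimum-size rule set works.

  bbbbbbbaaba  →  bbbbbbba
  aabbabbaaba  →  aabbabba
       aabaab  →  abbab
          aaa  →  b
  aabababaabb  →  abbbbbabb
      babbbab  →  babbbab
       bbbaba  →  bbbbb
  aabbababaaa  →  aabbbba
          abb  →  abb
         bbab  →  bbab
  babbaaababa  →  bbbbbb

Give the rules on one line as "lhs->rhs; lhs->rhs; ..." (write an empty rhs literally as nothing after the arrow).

aaa->b; aba->bb; baa->

  | bbbbbbbaaba => bbbbbbba
  | aabbabbaaba => aabbabba
  | aabaab => abbab
  | aaa => b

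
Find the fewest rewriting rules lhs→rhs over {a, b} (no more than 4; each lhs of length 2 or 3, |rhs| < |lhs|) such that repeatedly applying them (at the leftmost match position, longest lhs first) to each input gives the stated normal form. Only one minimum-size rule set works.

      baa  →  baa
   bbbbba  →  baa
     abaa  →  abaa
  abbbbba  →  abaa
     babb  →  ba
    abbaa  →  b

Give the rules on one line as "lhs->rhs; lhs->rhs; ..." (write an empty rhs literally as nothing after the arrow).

aaa->b; bb->; bbb->ba

  | baa
  | bbbbba => babba => baa
  | abaa
  | abbbbba => ababba => abaa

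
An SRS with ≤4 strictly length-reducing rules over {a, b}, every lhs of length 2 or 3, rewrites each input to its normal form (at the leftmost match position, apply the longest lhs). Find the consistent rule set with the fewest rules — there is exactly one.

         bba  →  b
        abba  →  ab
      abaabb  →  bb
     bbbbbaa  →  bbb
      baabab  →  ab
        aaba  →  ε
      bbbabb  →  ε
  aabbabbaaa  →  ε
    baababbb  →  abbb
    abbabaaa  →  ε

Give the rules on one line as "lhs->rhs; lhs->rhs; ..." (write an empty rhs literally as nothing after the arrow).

  | bba => b
  | abba => ab
  | abaabb => aabb => bb
  | bbbbbaa => bbbba => bbb

aa->; aba->a; ba->; bab->a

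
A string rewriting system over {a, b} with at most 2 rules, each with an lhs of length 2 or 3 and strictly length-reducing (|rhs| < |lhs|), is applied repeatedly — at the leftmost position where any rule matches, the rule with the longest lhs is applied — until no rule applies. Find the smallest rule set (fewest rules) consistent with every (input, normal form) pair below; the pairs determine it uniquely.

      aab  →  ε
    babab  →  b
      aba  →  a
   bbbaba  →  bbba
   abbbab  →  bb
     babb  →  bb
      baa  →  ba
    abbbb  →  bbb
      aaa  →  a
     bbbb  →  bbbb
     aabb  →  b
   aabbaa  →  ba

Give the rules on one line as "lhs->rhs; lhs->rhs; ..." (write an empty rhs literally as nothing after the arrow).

aa->a; ab->

  | aab => ab => ε
  | babab => bab => b
  | aba => a
  | bbbaba => bbba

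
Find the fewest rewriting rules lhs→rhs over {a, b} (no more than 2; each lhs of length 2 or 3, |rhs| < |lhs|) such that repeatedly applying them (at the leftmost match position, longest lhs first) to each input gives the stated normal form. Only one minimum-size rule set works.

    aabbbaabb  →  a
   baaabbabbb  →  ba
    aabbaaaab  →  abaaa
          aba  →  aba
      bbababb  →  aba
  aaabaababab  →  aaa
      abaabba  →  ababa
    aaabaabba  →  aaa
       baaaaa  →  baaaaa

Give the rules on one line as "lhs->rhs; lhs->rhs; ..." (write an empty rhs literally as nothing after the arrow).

  | aabbbaabb => abbaabb => aaabb => aab => a
  | baaabbabbb => baababbb => baabbb => babb => ba
  | aabbaaaab => abaaaab => abaaa
  | aba

aab->a; bb->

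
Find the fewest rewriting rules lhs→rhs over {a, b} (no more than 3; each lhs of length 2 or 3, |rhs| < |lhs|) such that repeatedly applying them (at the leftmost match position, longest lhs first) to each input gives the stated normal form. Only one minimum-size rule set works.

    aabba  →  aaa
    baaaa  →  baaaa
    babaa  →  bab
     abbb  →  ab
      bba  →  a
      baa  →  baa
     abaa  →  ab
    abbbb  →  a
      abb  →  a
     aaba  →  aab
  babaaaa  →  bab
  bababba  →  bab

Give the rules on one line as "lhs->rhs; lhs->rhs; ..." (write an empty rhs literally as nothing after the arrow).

aba->ab; bb->

  | aabba => aaa
  | baaaa
  | babaa => baba => bab
  | abbb => ab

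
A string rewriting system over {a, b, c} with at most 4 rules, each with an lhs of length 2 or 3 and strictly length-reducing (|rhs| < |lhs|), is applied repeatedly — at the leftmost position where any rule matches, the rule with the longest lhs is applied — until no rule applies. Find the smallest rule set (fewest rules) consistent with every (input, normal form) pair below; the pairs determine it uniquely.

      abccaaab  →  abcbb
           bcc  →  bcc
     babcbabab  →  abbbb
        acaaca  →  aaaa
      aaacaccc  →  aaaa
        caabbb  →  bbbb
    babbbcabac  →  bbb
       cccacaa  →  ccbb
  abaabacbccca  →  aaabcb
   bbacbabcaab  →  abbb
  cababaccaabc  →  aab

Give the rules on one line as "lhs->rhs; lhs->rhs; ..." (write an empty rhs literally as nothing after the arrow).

  | abccaaab => abcbaab => abcbab => abcbb
  | bcc
  | babcbabab => bbcbabab => abbabab => abbbab => abbbb
  | acaaca => aaaca => aaaa

ac->a; ba->b; bbc->ab; ca->b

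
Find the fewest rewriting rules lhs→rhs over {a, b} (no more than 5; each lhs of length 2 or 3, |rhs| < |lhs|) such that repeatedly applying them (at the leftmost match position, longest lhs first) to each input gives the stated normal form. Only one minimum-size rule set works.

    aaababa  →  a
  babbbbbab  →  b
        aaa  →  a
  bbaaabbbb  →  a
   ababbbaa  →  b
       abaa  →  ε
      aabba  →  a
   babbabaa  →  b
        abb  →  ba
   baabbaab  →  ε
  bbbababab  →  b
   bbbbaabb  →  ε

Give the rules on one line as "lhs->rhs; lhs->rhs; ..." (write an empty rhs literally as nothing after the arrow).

  | aaababa => ababa => aba => a
  | babbbbbab => bbabbbab => abbbab => babab => bab => b
  | aaa => a
  | bbaaabbbb => aaabbbb => abbbb => babb => bba => a

aa->; ab->; abb->ba; bb->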